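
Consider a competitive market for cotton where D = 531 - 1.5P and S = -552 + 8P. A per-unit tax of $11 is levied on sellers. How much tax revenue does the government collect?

Pre-tax equilibrium: P* = 114, Q* = 360.
Tax on sellers shifts supply to S = -552 + 8(P − 11) = -640 + 8P.
531 - 1.5P = -640 + 8P gives buyer price Pb = 2342/19; sellers receive Ps = 2342/19 − 11 = 2133/19.
New quantity: Q = 531 − 1.5(2342/19) = 6576/19.
Revenue = 11 × 6576/19 = 72336/19.

Tax revenue = 72336/19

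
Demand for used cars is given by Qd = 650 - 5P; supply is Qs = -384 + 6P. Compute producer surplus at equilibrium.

Equilibrium: 650 - 5P = -384 + 6P gives P* = 94, Q* = 180.
Supply starts at P = 64 (where Qs = 0).
PS = ½(94 − 64)(180) = 2700.

Producer surplus = 2700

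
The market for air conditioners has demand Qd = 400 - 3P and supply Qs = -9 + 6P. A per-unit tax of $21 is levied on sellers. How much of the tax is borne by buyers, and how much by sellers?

Pre-tax equilibrium: P* = 409/9, Q* = 791/3.
Tax on sellers shifts supply to Qs = -9 + 6(P − 21) = -135 + 6P.
400 - 3P = -135 + 6P gives buyer price Pb = 535/9; sellers receive Ps = 535/9 − 21 = 346/9.
New quantity: Q = 400 − 3(535/9) = 665/3.
Buyer burden = 535/9 − 409/9 = 14; seller burden = 409/9 − 346/9 = 7.

Buyers bear $14, sellers bear $7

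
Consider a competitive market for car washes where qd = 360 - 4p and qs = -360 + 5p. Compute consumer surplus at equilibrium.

Equilibrium: 360 - 4p = -360 + 5p gives p* = 80, q* = 40.
Demand choke price (qd = 0): p = 90.
CS = ½(90 − 80)(40) = 200.

Consumer surplus = 200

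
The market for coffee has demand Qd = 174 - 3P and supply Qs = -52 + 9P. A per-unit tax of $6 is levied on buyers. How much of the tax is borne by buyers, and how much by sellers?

Buyers bear $4.5, sellers bear $1.5

Pre-tax equilibrium: P* = 113/6, Q* = 117.5.
Tax on buyers shifts demand to Qd = 174 − 3(P + 6) = 156 - 3P.
156 - 3P = -52 + 9P gives seller price Ps = 52/3; buyers pay Pb = 52/3 + 6 = 70/3.
New quantity: Q = 174 − 3(70/3) = 104.
Buyer burden = 70/3 − 113/6 = 4.5; seller burden = 113/6 − 52/3 = 1.5.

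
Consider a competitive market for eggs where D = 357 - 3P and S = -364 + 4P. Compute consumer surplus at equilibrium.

Consumer surplus = 384

Equilibrium: 357 - 3P = -364 + 4P gives P* = 103, Q* = 48.
Demand choke price (D = 0): P = 119.
CS = ½(119 − 103)(48) = 384.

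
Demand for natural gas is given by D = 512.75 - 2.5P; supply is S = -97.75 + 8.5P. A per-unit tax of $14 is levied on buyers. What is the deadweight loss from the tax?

Pre-tax equilibrium: P* = 55.5, Q* = 374.
Tax on buyers shifts demand to D = 512.75 − 2.5(P + 14) = 477.75 - 2.5P.
477.75 - 2.5P = -97.75 + 8.5P gives seller price Ps = 1151/22; buyers pay Pb = 1151/22 + 14 = 1459/22.
New quantity: Q = 512.75 − 2.5(1459/22) = 7633/22.
DWL = ½ × 14 × (374 − 7633/22) = 4165/22.

Deadweight loss = 4165/22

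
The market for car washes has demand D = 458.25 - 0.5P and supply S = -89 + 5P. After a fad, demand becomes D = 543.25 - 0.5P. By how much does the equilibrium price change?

Original equilibrium: P* = 99.5, Q* = 408.5.
New equilibrium: 543.25 - 0.5P = -89 + 5P, so 632.25 = 5.5P and P' = 2529/22; Q' = 543.25 − 0.5(2529/22) = 10687/22.
Change in price: 2529/22 − 99.5 = 170/11.

ΔP = 170/11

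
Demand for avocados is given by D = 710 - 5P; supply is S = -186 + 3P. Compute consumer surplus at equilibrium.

Consumer surplus = 2250

Equilibrium: 710 - 5P = -186 + 3P gives P* = 112, Q* = 150.
Demand choke price (D = 0): P = 142.
CS = ½(142 − 112)(150) = 2250.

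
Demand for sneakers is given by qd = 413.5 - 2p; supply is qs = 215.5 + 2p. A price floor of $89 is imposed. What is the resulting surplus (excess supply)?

Surplus = 158

Equilibrium price would be p* = 49.5, so the floor at 89 binds.
At p = 89: qd = 235.5, qs = 393.5.
Surplus = 393.5 − 235.5 = 158.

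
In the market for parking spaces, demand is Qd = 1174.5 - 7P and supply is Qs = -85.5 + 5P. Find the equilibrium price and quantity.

P* = 105, Q* = 439.5

Set Qd = Qs: 1174.5 - 7P = -85.5 + 5P.
1260 = 12P, so P* = 105.
Q* = 1174.5 − 7(105) = 439.5.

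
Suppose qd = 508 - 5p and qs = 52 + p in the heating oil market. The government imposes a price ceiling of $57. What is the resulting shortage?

Equilibrium price would be p* = 76, so the ceiling at 57 binds.
At p = 57: qd = 508 − 5(57) = 223, qs = 52 + 1(57) = 109.
Shortage = 223 − 109 = 114.

Shortage = 114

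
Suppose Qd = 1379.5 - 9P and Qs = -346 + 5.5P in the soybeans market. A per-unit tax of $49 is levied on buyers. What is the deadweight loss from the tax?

Deadweight loss = 237699/58

Pre-tax equilibrium: P* = 119, Q* = 308.5.
Tax on buyers shifts demand to Qd = 1379.5 − 9(P + 49) = 938.5 - 9P.
938.5 - 9P = -346 + 5.5P gives seller price Ps = 2569/29; buyers pay Pb = 2569/29 + 49 = 3990/29.
New quantity: Q = 1379.5 − 9(3990/29) = 8191/58.
DWL = ½ × 49 × (308.5 − 8191/58) = 237699/58.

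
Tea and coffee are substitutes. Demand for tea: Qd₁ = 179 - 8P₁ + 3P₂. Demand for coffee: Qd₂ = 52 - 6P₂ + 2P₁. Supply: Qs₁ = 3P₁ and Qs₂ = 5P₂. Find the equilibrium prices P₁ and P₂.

P₁ = 425/23, P₂ = 186/23

Market 1: 179 - 8P₁ + 3P₂ = 3P₁ → 11P₁ - 3P₂ = 179.
Market 2: 11P₂ - 2P₁ = 52.
Eliminating P₂: 11×(1) + 3×(2) gives 115P₁ = 2125, so P₁ = 425/23.
Back-substitute into (2): P₂ = (52 + 2×425/23) / 11 = 186/23.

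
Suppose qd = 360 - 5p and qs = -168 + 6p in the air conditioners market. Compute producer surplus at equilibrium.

Producer surplus = 1200

Equilibrium: 360 - 5p = -168 + 6p gives p* = 48, q* = 120.
Supply starts at p = 28 (where qs = 0).
PS = ½(48 − 28)(120) = 1200.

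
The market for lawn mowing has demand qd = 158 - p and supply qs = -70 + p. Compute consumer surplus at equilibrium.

Consumer surplus = 968

Equilibrium: 158 - p = -70 + p gives p* = 114, q* = 44.
Demand choke price (qd = 0): p = 158.
CS = ½(158 − 114)(44) = 968.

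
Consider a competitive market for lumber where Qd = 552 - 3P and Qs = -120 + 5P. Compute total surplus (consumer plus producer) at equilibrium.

Equilibrium: 552 - 3P = -120 + 5P gives P* = 84, Q* = 300.
Demand choke price: P = 184; supply starts at P = 24.
CS = ½(184 − 84)(300) = 15000; PS = ½(84 − 24)(300) = 9000.

Total surplus = 24000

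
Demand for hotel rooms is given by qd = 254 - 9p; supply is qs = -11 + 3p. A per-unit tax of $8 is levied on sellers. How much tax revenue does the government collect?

Tax revenue = 298

Pre-tax equilibrium: p* = 265/12, q* = 55.25.
Tax on sellers shifts supply to qs = -11 + 3(p − 8) = -35 + 3p.
254 - 9p = -35 + 3p gives buyer price pb = 289/12; sellers receive ps = 289/12 − 8 = 193/12.
New quantity: q = 254 − 9(289/12) = 37.25.
Revenue = 8 × 37.25 = 298.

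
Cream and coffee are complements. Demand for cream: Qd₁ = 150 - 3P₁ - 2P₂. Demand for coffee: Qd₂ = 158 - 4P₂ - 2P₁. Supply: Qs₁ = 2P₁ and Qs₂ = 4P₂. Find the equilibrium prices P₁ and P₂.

P₁ = 221/9, P₂ = 245/18

Market 1: 150 - 3P₁ - 2P₂ = 2P₁ → 5P₁ + 2P₂ = 150.
Market 2: 8P₂ + 2P₁ = 158.
Eliminating P₂: 8×(1) − 2×(2) gives 36P₁ = 884, so P₁ = 221/9.
Back-substitute into (2): P₂ = (158 − 2×221/9) / 8 = 245/18.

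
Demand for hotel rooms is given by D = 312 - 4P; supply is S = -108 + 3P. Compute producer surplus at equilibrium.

Producer surplus = 864

Equilibrium: 312 - 4P = -108 + 3P gives P* = 60, Q* = 72.
Supply starts at P = 36 (where S = 0).
PS = ½(60 − 36)(72) = 864.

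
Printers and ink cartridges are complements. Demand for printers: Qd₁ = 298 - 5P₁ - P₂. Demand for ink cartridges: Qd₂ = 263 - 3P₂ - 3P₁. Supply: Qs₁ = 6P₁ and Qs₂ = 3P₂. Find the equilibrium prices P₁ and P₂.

Market 1: 298 - 5P₁ - P₂ = 6P₁ → 11P₁ + P₂ = 298.
Market 2: 6P₂ + 3P₁ = 263.
Eliminating P₂: 6×(1) − 1×(2) gives 63P₁ = 1525, so P₁ = 1525/63.
Back-substitute into (2): P₂ = (263 − 3×1525/63) / 6 = 1999/63.

P₁ = 1525/63, P₂ = 1999/63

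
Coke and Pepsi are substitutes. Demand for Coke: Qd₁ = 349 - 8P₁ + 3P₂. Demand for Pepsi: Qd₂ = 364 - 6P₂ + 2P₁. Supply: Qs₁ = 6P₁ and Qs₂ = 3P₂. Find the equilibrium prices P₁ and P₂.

Market 1: 349 - 8P₁ + 3P₂ = 6P₁ → 14P₁ - 3P₂ = 349.
Market 2: 9P₂ - 2P₁ = 364.
Eliminating P₂: 9×(1) + 3×(2) gives 120P₁ = 4233, so P₁ = 35.275.
Back-substitute into (2): P₂ = (364 + 2×35.275) / 9 = 2897/60.

P₁ = 35.275, P₂ = 2897/60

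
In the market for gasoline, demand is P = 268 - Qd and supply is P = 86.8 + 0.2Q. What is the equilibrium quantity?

Set the two price expressions equal: 268 - Q = 86.8 + 0.2Q.
181.2 = 1.2Q, so Q* = 151.
P* = 268 − (1)(151) = 117.

Q* = 151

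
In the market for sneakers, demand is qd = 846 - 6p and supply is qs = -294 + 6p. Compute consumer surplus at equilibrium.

Consumer surplus = 6348

Equilibrium: 846 - 6p = -294 + 6p gives p* = 95, q* = 276.
Demand choke price (qd = 0): p = 141.
CS = ½(141 − 95)(276) = 6348.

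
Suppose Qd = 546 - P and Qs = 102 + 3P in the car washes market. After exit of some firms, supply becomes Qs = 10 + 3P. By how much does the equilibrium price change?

Original equilibrium: P* = 111, Q* = 435.
New equilibrium: 546 - P = 10 + 3P, so 536 = 4P and P' = 134; Q' = 546 − 1(134) = 412.
Change in price: 134 − 111 = 23.

ΔP = 23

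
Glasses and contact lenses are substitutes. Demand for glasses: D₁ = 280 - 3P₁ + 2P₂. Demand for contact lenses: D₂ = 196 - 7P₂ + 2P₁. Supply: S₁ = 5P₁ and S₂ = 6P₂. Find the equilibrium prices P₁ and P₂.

P₁ = 40.32, P₂ = 21.28

Market 1: 280 - 3P₁ + 2P₂ = 5P₁ → 8P₁ - 2P₂ = 280.
Market 2: 13P₂ - 2P₁ = 196.
Eliminating P₂: 13×(1) + 2×(2) gives 100P₁ = 4032, so P₁ = 40.32.
Back-substitute into (2): P₂ = (196 + 2×40.32) / 13 = 21.28.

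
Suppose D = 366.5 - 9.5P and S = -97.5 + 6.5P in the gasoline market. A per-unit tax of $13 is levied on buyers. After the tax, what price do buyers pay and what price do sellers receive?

Pre-tax equilibrium: P* = 29, Q* = 91.
Tax on buyers shifts demand to D = 366.5 − 9.5(P + 13) = 243 - 9.5P.
243 - 9.5P = -97.5 + 6.5P gives seller price Ps = 21.28125; buyers pay Pb = 21.28125 + 13 = 34.28125.
New quantity: Q = 366.5 − 9.5(34.28125) = 40.828125.

Buyers pay $34.28125, sellers receive $21.28125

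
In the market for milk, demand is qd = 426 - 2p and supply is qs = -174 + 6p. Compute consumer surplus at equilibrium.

Consumer surplus = 19044

Equilibrium: 426 - 2p = -174 + 6p gives p* = 75, q* = 276.
Demand choke price (qd = 0): p = 213.
CS = ½(213 − 75)(276) = 19044.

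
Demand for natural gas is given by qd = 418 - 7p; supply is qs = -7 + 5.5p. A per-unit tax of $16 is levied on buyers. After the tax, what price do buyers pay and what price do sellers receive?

Pre-tax equilibrium: p* = 34, q* = 180.
Tax on buyers shifts demand to qd = 418 − 7(p + 16) = 306 - 7p.
306 - 7p = -7 + 5.5p gives seller price ps = 25.04; buyers pay pb = 25.04 + 16 = 41.04.
New quantity: q = 418 − 7(41.04) = 130.72.

Buyers pay $41.04, sellers receive $25.04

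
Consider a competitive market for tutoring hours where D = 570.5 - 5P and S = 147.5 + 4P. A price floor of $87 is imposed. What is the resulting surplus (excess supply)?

Surplus = 360

Equilibrium price would be P* = 47, so the floor at 87 binds.
At P = 87: D = 135.5, S = 495.5.
Surplus = 495.5 − 135.5 = 360.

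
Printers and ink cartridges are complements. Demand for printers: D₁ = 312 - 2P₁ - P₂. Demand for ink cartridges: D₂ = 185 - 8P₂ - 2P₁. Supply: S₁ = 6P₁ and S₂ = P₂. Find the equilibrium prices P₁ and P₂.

Market 1: 312 - 2P₁ - P₂ = 6P₁ → 8P₁ + P₂ = 312.
Market 2: 9P₂ + 2P₁ = 185.
Eliminating P₂: 9×(1) − 1×(2) gives 70P₁ = 2623, so P₁ = 2623/70.
Back-substitute into (2): P₂ = (185 − 2×2623/70) / 9 = 428/35.

P₁ = 2623/70, P₂ = 428/35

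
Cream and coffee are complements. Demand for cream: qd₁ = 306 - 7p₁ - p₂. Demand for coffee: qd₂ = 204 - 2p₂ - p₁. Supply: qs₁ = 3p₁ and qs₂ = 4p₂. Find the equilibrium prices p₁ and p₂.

Market 1: 306 - 7p₁ - p₂ = 3p₁ → 10p₁ + p₂ = 306.
Market 2: 6p₂ + p₁ = 204.
Eliminating p₂: 6×(1) − 1×(2) gives 59p₁ = 1632, so p₁ = 1632/59.
Back-substitute into (2): p₂ = (204 − 1×1632/59) / 6 = 1734/59.

p₁ = 1632/59, p₂ = 1734/59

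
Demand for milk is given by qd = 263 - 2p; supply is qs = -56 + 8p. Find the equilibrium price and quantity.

Set qd = qs: 263 - 2p = -56 + 8p.
319 = 10p, so p* = 31.9.
q* = 263 − 2(31.9) = 199.2.

p* = 31.9, q* = 199.2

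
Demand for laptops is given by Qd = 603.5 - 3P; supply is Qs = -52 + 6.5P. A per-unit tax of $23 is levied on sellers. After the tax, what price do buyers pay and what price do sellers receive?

Buyers pay 1610/19, sellers receive 1173/19

Pre-tax equilibrium: P* = 69, Q* = 396.5.
Tax on sellers shifts supply to Qs = -52 + 6.5(P − 23) = -201.5 + 6.5P.
603.5 - 3P = -201.5 + 6.5P gives buyer price Pb = 1610/19; sellers receive Ps = 1610/19 − 23 = 1173/19.
New quantity: Q = 603.5 − 3(1610/19) = 13273/38.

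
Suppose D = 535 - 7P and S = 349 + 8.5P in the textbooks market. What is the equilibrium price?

P* = 12

Set D = S: 535 - 7P = 349 + 8.5P.
186 = 15.5P, so P* = 12.
Q* = 535 − 7(12) = 451.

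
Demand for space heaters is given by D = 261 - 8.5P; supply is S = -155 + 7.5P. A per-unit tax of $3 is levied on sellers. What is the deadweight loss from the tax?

Deadweight loss = 17.9296875

Pre-tax equilibrium: P* = 26, Q* = 40.
Tax on sellers shifts supply to S = -155 + 7.5(P − 3) = -177.5 + 7.5P.
261 - 8.5P = -177.5 + 7.5P gives buyer price Pb = 27.40625; sellers receive Ps = 27.40625 − 3 = 24.40625.
New quantity: Q = 261 − 8.5(27.40625) = 28.046875.
DWL = ½ × 3 × (40 − 28.046875) = 17.9296875.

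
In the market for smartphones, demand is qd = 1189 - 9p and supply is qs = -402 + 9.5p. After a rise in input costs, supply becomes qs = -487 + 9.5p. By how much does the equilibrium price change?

Δp = 170/37

Original equilibrium: p* = 86, q* = 415.
New equilibrium: 1189 - 9p = -487 + 9.5p, so 1676 = 18.5p and p' = 3352/37; q' = 1189 − 9(3352/37) = 13825/37.
Change in price: 3352/37 − 86 = 170/37.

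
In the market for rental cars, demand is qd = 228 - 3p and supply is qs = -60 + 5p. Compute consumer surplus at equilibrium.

Consumer surplus = 2400

Equilibrium: 228 - 3p = -60 + 5p gives p* = 36, q* = 120.
Demand choke price (qd = 0): p = 76.
CS = ½(76 − 36)(120) = 2400.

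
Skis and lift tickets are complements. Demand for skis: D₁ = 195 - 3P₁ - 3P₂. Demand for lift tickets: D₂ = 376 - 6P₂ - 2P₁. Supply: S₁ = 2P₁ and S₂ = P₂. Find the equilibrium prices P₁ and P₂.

Market 1: 195 - 3P₁ - 3P₂ = 2P₁ → 5P₁ + 3P₂ = 195.
Market 2: 7P₂ + 2P₁ = 376.
Eliminating P₂: 7×(1) − 3×(2) gives 29P₁ = 237, so P₁ = 237/29.
Back-substitute into (2): P₂ = (376 − 2×237/29) / 7 = 1490/29.

P₁ = 237/29, P₂ = 1490/29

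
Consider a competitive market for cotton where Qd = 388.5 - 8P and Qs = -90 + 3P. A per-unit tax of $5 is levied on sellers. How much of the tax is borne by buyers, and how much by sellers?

Buyers bear 15/11, sellers bear 40/11

Pre-tax equilibrium: P* = 43.5, Q* = 40.5.
Tax on sellers shifts supply to Qs = -90 + 3(P − 5) = -105 + 3P.
388.5 - 8P = -105 + 3P gives buyer price Pb = 987/22; sellers receive Ps = 987/22 − 5 = 877/22.
New quantity: Q = 388.5 − 8(987/22) = 651/22.
Buyer burden = 987/22 − 43.5 = 15/11; seller burden = 43.5 − 877/22 = 40/11.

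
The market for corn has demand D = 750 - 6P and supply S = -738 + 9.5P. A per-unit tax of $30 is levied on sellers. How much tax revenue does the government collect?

Pre-tax equilibrium: P* = 96, Q* = 174.
Tax on sellers shifts supply to S = -738 + 9.5(P − 30) = -1023 + 9.5P.
750 - 6P = -1023 + 9.5P gives buyer price Pb = 3546/31; sellers receive Ps = 3546/31 − 30 = 2616/31.
New quantity: Q = 750 − 6(3546/31) = 1974/31.
Revenue = 30 × 1974/31 = 59220/31.

Tax revenue = 59220/31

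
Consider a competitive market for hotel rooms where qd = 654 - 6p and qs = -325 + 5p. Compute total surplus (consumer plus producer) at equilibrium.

Equilibrium: 654 - 6p = -325 + 5p gives p* = 89, q* = 120.
Demand choke price: p = 109; supply starts at p = 65.
CS = ½(109 − 89)(120) = 1200; PS = ½(89 − 65)(120) = 1440.

Total surplus = 2640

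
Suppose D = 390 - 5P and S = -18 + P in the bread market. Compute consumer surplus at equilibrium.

Equilibrium: 390 - 5P = -18 + P gives P* = 68, Q* = 50.
Demand choke price (D = 0): P = 78.
CS = ½(78 − 68)(50) = 250.

Consumer surplus = 250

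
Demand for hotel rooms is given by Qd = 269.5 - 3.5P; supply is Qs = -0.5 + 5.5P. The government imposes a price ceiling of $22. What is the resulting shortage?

Shortage = 72

Equilibrium price would be P* = 30, so the ceiling at 22 binds.
At P = 22: Qd = 269.5 − 3.5(22) = 192.5, Qs = -0.5 + 5.5(22) = 120.5.
Shortage = 192.5 − 120.5 = 72.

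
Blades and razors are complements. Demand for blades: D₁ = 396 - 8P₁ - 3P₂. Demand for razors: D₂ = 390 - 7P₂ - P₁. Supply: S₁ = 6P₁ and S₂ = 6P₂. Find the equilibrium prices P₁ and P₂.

Market 1: 396 - 8P₁ - 3P₂ = 6P₁ → 14P₁ + 3P₂ = 396.
Market 2: 13P₂ + P₁ = 390.
Eliminating P₂: 13×(1) − 3×(2) gives 179P₁ = 3978, so P₁ = 3978/179.
Back-substitute into (2): P₂ = (390 − 1×3978/179) / 13 = 5064/179.

P₁ = 3978/179, P₂ = 5064/179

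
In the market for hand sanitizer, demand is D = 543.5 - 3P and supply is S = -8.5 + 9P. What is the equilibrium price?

P* = 46

Set D = S: 543.5 - 3P = -8.5 + 9P.
552 = 12P, so P* = 46.
Q* = 543.5 − 3(46) = 405.5.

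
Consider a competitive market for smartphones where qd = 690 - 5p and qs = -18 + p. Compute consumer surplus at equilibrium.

Consumer surplus = 1000

Equilibrium: 690 - 5p = -18 + p gives p* = 118, q* = 100.
Demand choke price (qd = 0): p = 138.
CS = ½(138 − 118)(100) = 1000.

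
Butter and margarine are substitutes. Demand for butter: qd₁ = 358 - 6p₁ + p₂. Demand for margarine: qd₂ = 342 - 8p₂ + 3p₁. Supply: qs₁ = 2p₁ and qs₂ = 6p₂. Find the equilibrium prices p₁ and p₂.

Market 1: 358 - 6p₁ + p₂ = 2p₁ → 8p₁ - p₂ = 358.
Market 2: 14p₂ - 3p₁ = 342.
Eliminating p₂: 14×(1) + 1×(2) gives 109p₁ = 5354, so p₁ = 5354/109.
Back-substitute into (2): p₂ = (342 + 3×5354/109) / 14 = 3810/109.

p₁ = 5354/109, p₂ = 3810/109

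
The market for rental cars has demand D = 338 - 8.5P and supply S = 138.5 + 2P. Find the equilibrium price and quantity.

Set D = S: 338 - 8.5P = 138.5 + 2P.
199.5 = 10.5P, so P* = 19.
Q* = 338 − 8.5(19) = 176.5.

P* = 19, Q* = 176.5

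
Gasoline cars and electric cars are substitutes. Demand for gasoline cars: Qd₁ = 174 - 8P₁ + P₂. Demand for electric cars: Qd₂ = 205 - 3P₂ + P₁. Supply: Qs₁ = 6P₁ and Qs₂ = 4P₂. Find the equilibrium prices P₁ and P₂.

P₁ = 1423/97, P₂ = 3044/97

Market 1: 174 - 8P₁ + P₂ = 6P₁ → 14P₁ - P₂ = 174.
Market 2: 7P₂ - P₁ = 205.
Eliminating P₂: 7×(1) + 1×(2) gives 97P₁ = 1423, so P₁ = 1423/97.
Back-substitute into (2): P₂ = (205 + 1×1423/97) / 7 = 3044/97.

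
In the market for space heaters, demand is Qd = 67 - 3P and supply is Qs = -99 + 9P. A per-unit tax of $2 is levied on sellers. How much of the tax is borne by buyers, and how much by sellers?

Pre-tax equilibrium: P* = 83/6, Q* = 25.5.
Tax on sellers shifts supply to Qs = -99 + 9(P − 2) = -117 + 9P.
67 - 3P = -117 + 9P gives buyer price Pb = 46/3; sellers receive Ps = 46/3 − 2 = 40/3.
New quantity: Q = 67 − 3(46/3) = 21.
Buyer burden = 46/3 − 83/6 = 1.5; seller burden = 83/6 − 40/3 = 0.5.

Buyers bear $1.5, sellers bear $0.5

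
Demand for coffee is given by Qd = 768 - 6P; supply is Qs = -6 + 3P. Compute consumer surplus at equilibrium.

Consumer surplus = 5292

Equilibrium: 768 - 6P = -6 + 3P gives P* = 86, Q* = 252.
Demand choke price (Qd = 0): P = 128.
CS = ½(128 − 86)(252) = 5292.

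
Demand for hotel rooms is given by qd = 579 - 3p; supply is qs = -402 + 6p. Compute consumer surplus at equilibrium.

Equilibrium: 579 - 3p = -402 + 6p gives p* = 109, q* = 252.
Demand choke price (qd = 0): p = 193.
CS = ½(193 − 109)(252) = 10584.

Consumer surplus = 10584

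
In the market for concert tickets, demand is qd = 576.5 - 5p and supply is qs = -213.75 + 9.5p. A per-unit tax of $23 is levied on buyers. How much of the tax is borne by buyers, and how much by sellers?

Buyers bear 437/29, sellers bear 230/29

Pre-tax equilibrium: p* = 54.5, q* = 304.
Tax on buyers shifts demand to qd = 576.5 − 5(p + 23) = 461.5 - 5p.
461.5 - 5p = -213.75 + 9.5p gives seller price ps = 2701/58; buyers pay pb = 2701/58 + 23 = 4035/58.
New quantity: q = 576.5 − 5(4035/58) = 6631/29.
Buyer burden = 4035/58 − 54.5 = 437/29; seller burden = 54.5 − 2701/58 = 230/29.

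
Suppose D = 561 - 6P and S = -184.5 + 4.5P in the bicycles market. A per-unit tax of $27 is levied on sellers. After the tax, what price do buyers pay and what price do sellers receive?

Buyers pay 578/7, sellers receive 389/7

Pre-tax equilibrium: P* = 71, Q* = 135.
Tax on sellers shifts supply to S = -184.5 + 4.5(P − 27) = -306 + 4.5P.
561 - 6P = -306 + 4.5P gives buyer price Pb = 578/7; sellers receive Ps = 578/7 − 27 = 389/7.
New quantity: Q = 561 − 6(578/7) = 459/7.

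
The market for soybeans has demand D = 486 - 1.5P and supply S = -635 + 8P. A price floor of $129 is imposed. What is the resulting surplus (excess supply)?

Equilibrium price would be P* = 118, so the floor at 129 binds.
At P = 129: D = 292.5, S = 397.
Surplus = 397 − 292.5 = 104.5.

Surplus = 104.5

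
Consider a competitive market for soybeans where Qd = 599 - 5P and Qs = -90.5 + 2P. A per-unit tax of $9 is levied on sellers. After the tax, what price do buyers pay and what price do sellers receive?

Pre-tax equilibrium: P* = 98.5, Q* = 106.5.
Tax on sellers shifts supply to Qs = -90.5 + 2(P − 9) = -108.5 + 2P.
599 - 5P = -108.5 + 2P gives buyer price Pb = 1415/14; sellers receive Ps = 1415/14 − 9 = 1289/14.
New quantity: Q = 599 − 5(1415/14) = 1311/14.

Buyers pay 1415/14, sellers receive 1289/14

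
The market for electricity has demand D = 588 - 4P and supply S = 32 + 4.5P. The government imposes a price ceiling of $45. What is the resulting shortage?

Equilibrium price would be P* = 1112/17, so the ceiling at 45 binds.
At P = 45: D = 588 − 4(45) = 408, S = 32 + 4.5(45) = 234.5.
Shortage = 408 − 234.5 = 173.5.

Shortage = 173.5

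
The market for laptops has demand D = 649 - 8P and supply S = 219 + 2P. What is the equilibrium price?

Set D = S: 649 - 8P = 219 + 2P.
430 = 10P, so P* = 43.
Q* = 649 − 8(43) = 305.

P* = 43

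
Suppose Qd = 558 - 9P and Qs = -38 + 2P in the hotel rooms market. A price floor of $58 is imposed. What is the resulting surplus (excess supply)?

Equilibrium price would be P* = 596/11, so the floor at 58 binds.
At P = 58: Qd = 36, Qs = 78.
Surplus = 78 − 36 = 42.

Surplus = 42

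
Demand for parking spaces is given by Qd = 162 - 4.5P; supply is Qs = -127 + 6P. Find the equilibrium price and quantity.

Set Qd = Qs: 162 - 4.5P = -127 + 6P.
289 = 10.5P, so P* = 578/21.
Q* = 162 − 4.5(578/21) = 267/7.

P* = 578/21, Q* = 267/7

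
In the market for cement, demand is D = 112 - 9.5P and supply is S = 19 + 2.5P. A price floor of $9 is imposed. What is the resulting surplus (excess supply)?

Equilibrium price would be P* = 7.75, so the floor at 9 binds.
At P = 9: D = 26.5, S = 41.5.
Surplus = 41.5 − 26.5 = 15.

Surplus = 15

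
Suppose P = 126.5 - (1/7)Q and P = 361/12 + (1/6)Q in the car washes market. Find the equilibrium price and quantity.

P* = 82, Q* = 311.5

Set the two price expressions equal: 126.5 - (1/7)Q = 361/12 + (1/6)Q.
1157/12 = (13/42)Q, so Q* = 311.5.
P* = 126.5 − (1/7)(311.5) = 82.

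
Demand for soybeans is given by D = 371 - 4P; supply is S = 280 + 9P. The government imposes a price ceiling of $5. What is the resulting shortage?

Shortage = 26

Equilibrium price would be P* = 7, so the ceiling at 5 binds.
At P = 5: D = 371 − 4(5) = 351, S = 280 + 9(5) = 325.
Shortage = 351 − 325 = 26.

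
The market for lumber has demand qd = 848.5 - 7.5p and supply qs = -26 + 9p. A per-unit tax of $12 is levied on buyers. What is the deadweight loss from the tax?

Pre-tax equilibrium: p* = 53, q* = 451.
Tax on buyers shifts demand to qd = 848.5 − 7.5(p + 12) = 758.5 - 7.5p.
758.5 - 7.5p = -26 + 9p gives seller price ps = 523/11; buyers pay pb = 523/11 + 12 = 655/11.
New quantity: q = 848.5 − 7.5(655/11) = 4421/11.
DWL = ½ × 12 × (451 − 4421/11) = 3240/11.

Deadweight loss = 3240/11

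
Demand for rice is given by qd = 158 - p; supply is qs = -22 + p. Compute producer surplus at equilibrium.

Equilibrium: 158 - p = -22 + p gives p* = 90, q* = 68.
Supply starts at p = 22 (where qs = 0).
PS = ½(90 − 22)(68) = 2312.

Producer surplus = 2312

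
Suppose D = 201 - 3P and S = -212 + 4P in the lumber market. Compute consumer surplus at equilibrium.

Equilibrium: 201 - 3P = -212 + 4P gives P* = 59, Q* = 24.
Demand choke price (D = 0): P = 67.
CS = ½(67 − 59)(24) = 96.

Consumer surplus = 96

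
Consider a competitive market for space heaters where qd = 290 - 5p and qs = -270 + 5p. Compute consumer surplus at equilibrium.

Equilibrium: 290 - 5p = -270 + 5p gives p* = 56, q* = 10.
Demand choke price (qd = 0): p = 58.
CS = ½(58 − 56)(10) = 10.

Consumer surplus = 10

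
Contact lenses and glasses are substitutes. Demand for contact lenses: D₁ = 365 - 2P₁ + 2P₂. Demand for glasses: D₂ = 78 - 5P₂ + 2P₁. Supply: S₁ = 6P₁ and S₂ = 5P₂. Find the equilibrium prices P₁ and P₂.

P₁ = 1903/38, P₂ = 677/38

Market 1: 365 - 2P₁ + 2P₂ = 6P₁ → 8P₁ - 2P₂ = 365.
Market 2: 10P₂ - 2P₁ = 78.
Eliminating P₂: 10×(1) + 2×(2) gives 76P₁ = 3806, so P₁ = 1903/38.
Back-substitute into (2): P₂ = (78 + 2×1903/38) / 10 = 677/38.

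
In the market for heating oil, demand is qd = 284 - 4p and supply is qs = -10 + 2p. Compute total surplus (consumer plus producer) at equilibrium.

Total surplus = 2904

Equilibrium: 284 - 4p = -10 + 2p gives p* = 49, q* = 88.
Demand choke price: p = 71; supply starts at p = 5.
CS = ½(71 − 49)(88) = 968; PS = ½(49 − 5)(88) = 1936.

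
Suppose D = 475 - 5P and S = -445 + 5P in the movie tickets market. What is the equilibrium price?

Set D = S: 475 - 5P = -445 + 5P.
920 = 10P, so P* = 92.
Q* = 475 − 5(92) = 15.

P* = 92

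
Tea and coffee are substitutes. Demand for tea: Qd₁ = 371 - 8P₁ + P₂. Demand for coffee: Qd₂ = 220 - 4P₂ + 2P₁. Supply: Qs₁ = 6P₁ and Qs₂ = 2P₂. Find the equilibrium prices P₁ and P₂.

Market 1: 371 - 8P₁ + P₂ = 6P₁ → 14P₁ - P₂ = 371.
Market 2: 6P₂ - 2P₁ = 220.
Eliminating P₂: 6×(1) + 1×(2) gives 82P₁ = 2446, so P₁ = 1223/41.
Back-substitute into (2): P₂ = (220 + 2×1223/41) / 6 = 1911/41.

P₁ = 1223/41, P₂ = 1911/41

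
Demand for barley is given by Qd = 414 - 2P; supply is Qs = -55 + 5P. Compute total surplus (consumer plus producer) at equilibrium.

Total surplus = 27440

Equilibrium: 414 - 2P = -55 + 5P gives P* = 67, Q* = 280.
Demand choke price: P = 207; supply starts at P = 11.
CS = ½(207 − 67)(280) = 19600; PS = ½(67 − 11)(280) = 7840.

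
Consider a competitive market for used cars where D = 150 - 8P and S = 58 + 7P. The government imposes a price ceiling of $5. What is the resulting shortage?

Shortage = 17

Equilibrium price would be P* = 92/15, so the ceiling at 5 binds.
At P = 5: D = 150 − 8(5) = 110, S = 58 + 7(5) = 93.
Shortage = 110 − 93 = 17.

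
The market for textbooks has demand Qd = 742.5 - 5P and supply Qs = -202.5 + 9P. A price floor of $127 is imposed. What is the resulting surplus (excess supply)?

Surplus = 833

Equilibrium price would be P* = 67.5, so the floor at 127 binds.
At P = 127: Qd = 107.5, Qs = 940.5.
Surplus = 940.5 − 107.5 = 833.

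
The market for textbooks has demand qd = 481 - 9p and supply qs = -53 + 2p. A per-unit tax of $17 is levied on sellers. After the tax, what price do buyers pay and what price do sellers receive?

Buyers pay 568/11, sellers receive 381/11

Pre-tax equilibrium: p* = 534/11, q* = 485/11.
Tax on sellers shifts supply to qs = -53 + 2(p − 17) = -87 + 2p.
481 - 9p = -87 + 2p gives buyer price pb = 568/11; sellers receive ps = 568/11 − 17 = 381/11.
New quantity: q = 481 − 9(568/11) = 179/11.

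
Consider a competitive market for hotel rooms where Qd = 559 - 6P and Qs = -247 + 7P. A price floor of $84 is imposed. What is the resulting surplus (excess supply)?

Equilibrium price would be P* = 62, so the floor at 84 binds.
At P = 84: Qd = 55, Qs = 341.
Surplus = 341 − 55 = 286.

Surplus = 286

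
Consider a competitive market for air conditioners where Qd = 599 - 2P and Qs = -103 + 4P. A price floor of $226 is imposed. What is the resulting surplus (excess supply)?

Equilibrium price would be P* = 117, so the floor at 226 binds.
At P = 226: Qd = 147, Qs = 801.
Surplus = 801 − 147 = 654.

Surplus = 654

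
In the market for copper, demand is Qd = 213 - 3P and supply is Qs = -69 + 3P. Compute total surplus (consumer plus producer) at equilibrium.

Total surplus = 1728

Equilibrium: 213 - 3P = -69 + 3P gives P* = 47, Q* = 72.
Demand choke price: P = 71; supply starts at P = 23.
CS = ½(71 − 47)(72) = 864; PS = ½(47 − 23)(72) = 864.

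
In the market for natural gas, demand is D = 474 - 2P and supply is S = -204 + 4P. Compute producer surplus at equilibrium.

Equilibrium: 474 - 2P = -204 + 4P gives P* = 113, Q* = 248.
Supply starts at P = 51 (where S = 0).
PS = ½(113 − 51)(248) = 7688.

Producer surplus = 7688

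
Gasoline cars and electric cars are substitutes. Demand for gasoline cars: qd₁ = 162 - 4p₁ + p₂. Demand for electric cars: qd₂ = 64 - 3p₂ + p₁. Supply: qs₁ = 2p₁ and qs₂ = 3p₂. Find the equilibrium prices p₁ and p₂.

Market 1: 162 - 4p₁ + p₂ = 2p₁ → 6p₁ - p₂ = 162.
Market 2: 6p₂ - p₁ = 64.
Eliminating p₂: 6×(1) + 1×(2) gives 35p₁ = 1036, so p₁ = 29.6.
Back-substitute into (2): p₂ = (64 + 1×29.6) / 6 = 15.6.

p₁ = 29.6, p₂ = 15.6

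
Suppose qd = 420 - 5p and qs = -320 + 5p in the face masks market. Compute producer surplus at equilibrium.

Producer surplus = 250

Equilibrium: 420 - 5p = -320 + 5p gives p* = 74, q* = 50.
Supply starts at p = 64 (where qs = 0).
PS = ½(74 − 64)(50) = 250.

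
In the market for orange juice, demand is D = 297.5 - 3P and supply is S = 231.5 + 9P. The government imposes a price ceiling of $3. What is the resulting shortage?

Shortage = 30

Equilibrium price would be P* = 5.5, so the ceiling at 3 binds.
At P = 3: D = 297.5 − 3(3) = 288.5, S = 231.5 + 9(3) = 258.5.
Shortage = 288.5 − 258.5 = 30.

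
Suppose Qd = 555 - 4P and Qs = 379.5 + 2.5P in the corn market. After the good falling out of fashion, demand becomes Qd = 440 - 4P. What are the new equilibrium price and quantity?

P' = 121/13, Q' = 5236/13

Original equilibrium: P* = 27, Q* = 447.
New equilibrium: 440 - 4P = 379.5 + 2.5P, so 60.5 = 6.5P and P' = 121/13; Q' = 440 − 4(121/13) = 5236/13.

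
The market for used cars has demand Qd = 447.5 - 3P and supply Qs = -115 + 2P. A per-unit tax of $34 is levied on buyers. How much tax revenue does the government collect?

Pre-tax equilibrium: P* = 112.5, Q* = 110.
Tax on buyers shifts demand to Qd = 447.5 − 3(P + 34) = 345.5 - 3P.
345.5 - 3P = -115 + 2P gives seller price Ps = 92.1; buyers pay Pb = 92.1 + 34 = 126.1.
New quantity: Q = 447.5 − 3(126.1) = 69.2.
Revenue = 34 × 69.2 = 2352.8.

Tax revenue = 2352.8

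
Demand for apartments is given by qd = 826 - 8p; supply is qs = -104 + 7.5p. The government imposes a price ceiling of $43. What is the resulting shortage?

Shortage = 263.5

Equilibrium price would be p* = 60, so the ceiling at 43 binds.
At p = 43: qd = 826 − 8(43) = 482, qs = -104 + 7.5(43) = 218.5.
Shortage = 482 − 218.5 = 263.5.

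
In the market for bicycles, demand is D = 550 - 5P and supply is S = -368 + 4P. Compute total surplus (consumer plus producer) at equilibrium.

Total surplus = 360

Equilibrium: 550 - 5P = -368 + 4P gives P* = 102, Q* = 40.
Demand choke price: P = 110; supply starts at P = 92.
CS = ½(110 − 102)(40) = 160; PS = ½(102 − 92)(40) = 200.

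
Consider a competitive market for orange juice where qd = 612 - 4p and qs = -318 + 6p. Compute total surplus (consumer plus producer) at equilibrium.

Equilibrium: 612 - 4p = -318 + 6p gives p* = 93, q* = 240.
Demand choke price: p = 153; supply starts at p = 53.
CS = ½(153 − 93)(240) = 7200; PS = ½(93 − 53)(240) = 4800.

Total surplus = 12000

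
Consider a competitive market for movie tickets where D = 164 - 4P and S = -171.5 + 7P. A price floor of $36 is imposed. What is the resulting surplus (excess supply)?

Surplus = 60.5

Equilibrium price would be P* = 30.5, so the floor at 36 binds.
At P = 36: D = 20, S = 80.5.
Surplus = 80.5 − 20 = 60.5.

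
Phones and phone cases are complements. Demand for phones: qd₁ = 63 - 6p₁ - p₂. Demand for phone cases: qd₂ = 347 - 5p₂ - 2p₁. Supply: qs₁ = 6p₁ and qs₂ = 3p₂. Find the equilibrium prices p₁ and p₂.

Market 1: 63 - 6p₁ - p₂ = 6p₁ → 12p₁ + p₂ = 63.
Market 2: 8p₂ + 2p₁ = 347.
Eliminating p₂: 8×(1) − 1×(2) gives 94p₁ = 157, so p₁ = 157/94.
Back-substitute into (2): p₂ = (347 − 2×157/94) / 8 = 2019/47.

p₁ = 157/94, p₂ = 2019/47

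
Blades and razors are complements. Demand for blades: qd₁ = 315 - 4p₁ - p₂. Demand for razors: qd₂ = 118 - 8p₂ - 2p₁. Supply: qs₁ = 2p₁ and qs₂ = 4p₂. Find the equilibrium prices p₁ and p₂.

p₁ = 1831/35, p₂ = 39/35

Market 1: 315 - 4p₁ - p₂ = 2p₁ → 6p₁ + p₂ = 315.
Market 2: 12p₂ + 2p₁ = 118.
Eliminating p₂: 12×(1) − 1×(2) gives 70p₁ = 3662, so p₁ = 1831/35.
Back-substitute into (2): p₂ = (118 − 2×1831/35) / 12 = 39/35.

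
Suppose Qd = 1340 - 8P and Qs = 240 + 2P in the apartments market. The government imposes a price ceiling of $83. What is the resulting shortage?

Equilibrium price would be P* = 110, so the ceiling at 83 binds.
At P = 83: Qd = 1340 − 8(83) = 676, Qs = 240 + 2(83) = 406.
Shortage = 676 − 406 = 270.

Shortage = 270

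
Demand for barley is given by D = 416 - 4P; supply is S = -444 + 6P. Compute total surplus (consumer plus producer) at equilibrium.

Total surplus = 1080

Equilibrium: 416 - 4P = -444 + 6P gives P* = 86, Q* = 72.
Demand choke price: P = 104; supply starts at P = 74.
CS = ½(104 − 86)(72) = 648; PS = ½(86 − 74)(72) = 432.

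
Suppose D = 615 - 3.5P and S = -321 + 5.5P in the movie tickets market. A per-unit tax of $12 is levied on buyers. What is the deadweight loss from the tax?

Deadweight loss = 154

Pre-tax equilibrium: P* = 104, Q* = 251.
Tax on buyers shifts demand to D = 615 − 3.5(P + 12) = 573 - 3.5P.
573 - 3.5P = -321 + 5.5P gives seller price Ps = 298/3; buyers pay Pb = 298/3 + 12 = 334/3.
New quantity: Q = 615 − 3.5(334/3) = 676/3.
DWL = ½ × 12 × (251 − 676/3) = 154.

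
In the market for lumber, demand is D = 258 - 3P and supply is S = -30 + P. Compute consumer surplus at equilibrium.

Equilibrium: 258 - 3P = -30 + P gives P* = 72, Q* = 42.
Demand choke price (D = 0): P = 86.
CS = ½(86 − 72)(42) = 294.

Consumer surplus = 294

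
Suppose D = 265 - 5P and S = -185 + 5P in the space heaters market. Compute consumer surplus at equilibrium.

Equilibrium: 265 - 5P = -185 + 5P gives P* = 45, Q* = 40.
Demand choke price (D = 0): P = 53.
CS = ½(53 − 45)(40) = 160.

Consumer surplus = 160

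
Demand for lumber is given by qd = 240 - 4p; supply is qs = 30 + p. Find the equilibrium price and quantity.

Set qd = qs: 240 - 4p = 30 + p.
210 = 5p, so p* = 42.
q* = 240 − 4(42) = 72.

p* = 42, q* = 72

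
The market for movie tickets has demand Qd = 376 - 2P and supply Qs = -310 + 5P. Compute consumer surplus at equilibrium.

Equilibrium: 376 - 2P = -310 + 5P gives P* = 98, Q* = 180.
Demand choke price (Qd = 0): P = 188.
CS = ½(188 − 98)(180) = 8100.

Consumer surplus = 8100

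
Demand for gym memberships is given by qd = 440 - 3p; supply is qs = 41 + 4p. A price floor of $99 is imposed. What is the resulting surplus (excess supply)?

Surplus = 294

Equilibrium price would be p* = 57, so the floor at 99 binds.
At p = 99: qd = 143, qs = 437.
Surplus = 437 − 143 = 294.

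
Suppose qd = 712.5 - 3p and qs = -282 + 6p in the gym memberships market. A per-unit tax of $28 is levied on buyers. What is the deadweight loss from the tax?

Deadweight loss = 784

Pre-tax equilibrium: p* = 110.5, q* = 381.
Tax on buyers shifts demand to qd = 712.5 − 3(p + 28) = 628.5 - 3p.
628.5 - 3p = -282 + 6p gives seller price ps = 607/6; buyers pay pb = 607/6 + 28 = 775/6.
New quantity: q = 712.5 − 3(775/6) = 325.
DWL = ½ × 28 × (381 − 325) = 784.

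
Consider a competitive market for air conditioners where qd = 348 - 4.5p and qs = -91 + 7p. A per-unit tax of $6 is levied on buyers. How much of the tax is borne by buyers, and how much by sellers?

Pre-tax equilibrium: p* = 878/23, q* = 4053/23.
Tax on buyers shifts demand to qd = 348 − 4.5(p + 6) = 321 - 4.5p.
321 - 4.5p = -91 + 7p gives seller price ps = 824/23; buyers pay pb = 824/23 + 6 = 962/23.
New quantity: q = 348 − 4.5(962/23) = 3675/23.
Buyer burden = 962/23 − 878/23 = 84/23; seller burden = 878/23 − 824/23 = 54/23.

Buyers bear 84/23, sellers bear 54/23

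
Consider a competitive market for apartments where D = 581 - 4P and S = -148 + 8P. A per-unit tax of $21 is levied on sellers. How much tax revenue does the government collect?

Pre-tax equilibrium: P* = 60.75, Q* = 338.
Tax on sellers shifts supply to S = -148 + 8(P − 21) = -316 + 8P.
581 - 4P = -316 + 8P gives buyer price Pb = 74.75; sellers receive Ps = 74.75 − 21 = 53.75.
New quantity: Q = 581 − 4(74.75) = 282.
Revenue = 21 × 282 = 5922.

Tax revenue = 5922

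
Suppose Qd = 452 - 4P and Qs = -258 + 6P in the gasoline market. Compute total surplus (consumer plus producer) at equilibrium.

Total surplus = 5880

Equilibrium: 452 - 4P = -258 + 6P gives P* = 71, Q* = 168.
Demand choke price: P = 113; supply starts at P = 43.
CS = ½(113 − 71)(168) = 3528; PS = ½(71 − 43)(168) = 2352.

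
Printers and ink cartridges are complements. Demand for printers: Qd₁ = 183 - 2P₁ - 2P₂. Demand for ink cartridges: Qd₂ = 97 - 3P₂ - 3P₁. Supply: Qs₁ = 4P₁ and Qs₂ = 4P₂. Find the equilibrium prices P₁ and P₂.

Market 1: 183 - 2P₁ - 2P₂ = 4P₁ → 6P₁ + 2P₂ = 183.
Market 2: 7P₂ + 3P₁ = 97.
Eliminating P₂: 7×(1) − 2×(2) gives 36P₁ = 1087, so P₁ = 1087/36.
Back-substitute into (2): P₂ = (97 − 3×1087/36) / 7 = 11/12.

P₁ = 1087/36, P₂ = 11/12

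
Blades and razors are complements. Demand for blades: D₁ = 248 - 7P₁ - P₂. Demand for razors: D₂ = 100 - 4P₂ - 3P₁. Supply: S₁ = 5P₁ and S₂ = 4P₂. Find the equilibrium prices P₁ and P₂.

Market 1: 248 - 7P₁ - P₂ = 5P₁ → 12P₁ + P₂ = 248.
Market 2: 8P₂ + 3P₁ = 100.
Eliminating P₂: 8×(1) − 1×(2) gives 93P₁ = 1884, so P₁ = 628/31.
Back-substitute into (2): P₂ = (100 − 3×628/31) / 8 = 152/31.

P₁ = 628/31, P₂ = 152/31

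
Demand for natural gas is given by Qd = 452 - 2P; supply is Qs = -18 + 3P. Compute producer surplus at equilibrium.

Equilibrium: 452 - 2P = -18 + 3P gives P* = 94, Q* = 264.
Supply starts at P = 6 (where Qs = 0).
PS = ½(94 − 6)(264) = 11616.

Producer surplus = 11616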